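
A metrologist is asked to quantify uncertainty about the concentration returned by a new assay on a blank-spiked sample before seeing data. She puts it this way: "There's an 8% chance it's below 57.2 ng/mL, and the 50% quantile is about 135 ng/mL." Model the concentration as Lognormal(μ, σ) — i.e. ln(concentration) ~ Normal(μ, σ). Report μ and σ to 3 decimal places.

If T ~ Lognormal(μ,σ) then ln T ~ Normal(μ,σ), so the p-quantile of ln T is μ + z_p·σ.
ln(57.2) = 4.047 and ln(135) = 4.905; z_{0.08} = -1.405, z_{0.5} = 0.
σ = (4.905 − 4.047)/(0 − (-1.405)) = 0.611.
μ = 4.047 − (-1.405)·0.611 = 4.905.

μ ≈ 4.905, σ ≈ 0.611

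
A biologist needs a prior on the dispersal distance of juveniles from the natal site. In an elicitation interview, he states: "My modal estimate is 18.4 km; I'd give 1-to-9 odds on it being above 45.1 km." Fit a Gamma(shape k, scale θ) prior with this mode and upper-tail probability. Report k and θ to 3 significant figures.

k ≈ 3.39, θ ≈ 7.7

Gamma(k,θ) with k>1 has mode (k−1)θ, so θ = 18.4/(k−1).
Need P(X < 45.1) = 0.9 with θ tied to k this way. Start at k = 2, θ = 18.4: P(X<45.1) ≈ 0.703.
Too low — raise k to concentrate. Iterating converges to k ≈ 3.39.
Then θ = 18.4/(3.39−1) ≈ 7.7.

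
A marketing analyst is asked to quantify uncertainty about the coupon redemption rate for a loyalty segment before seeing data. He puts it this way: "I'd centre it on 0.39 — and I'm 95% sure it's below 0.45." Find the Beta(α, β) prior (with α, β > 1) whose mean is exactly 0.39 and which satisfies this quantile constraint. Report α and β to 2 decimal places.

With mean 0.39 fixed, write α = 0.39s, β = 0.61s where s = α+β.
Need P(θ < 0.45) = 0.95 under Beta(0.39s, 0.61s). Normal approximation: (q−m)/√(m(1−m)/s) ≈ z_{0.95} = 1.64, so s ≈ 0.39·0.61·(1.64)²/(0.45−0.39)² = 178.8.
At s = 178.8: P(θ<0.45) ≈ 0.948. Adjusting to match 0.95 gives s ≈ 182.06.
So α = 0.39·182.06 ≈ 71.00, β = 0.61·182.06 ≈ 111.06.

α ≈ 71.00, β ≈ 111.06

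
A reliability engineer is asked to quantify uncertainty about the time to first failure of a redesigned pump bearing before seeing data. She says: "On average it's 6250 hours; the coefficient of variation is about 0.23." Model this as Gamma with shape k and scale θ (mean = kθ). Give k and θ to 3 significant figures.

k ≈ 18.9, θ ≈ 331

For Gamma(k, scale θ): mean = kθ, variance = kθ², so CV = 1/√k.
CV = 0.23, hence k = 1/CV² = 18.9.
Then θ = mean/k = 6250/18.9 = 331.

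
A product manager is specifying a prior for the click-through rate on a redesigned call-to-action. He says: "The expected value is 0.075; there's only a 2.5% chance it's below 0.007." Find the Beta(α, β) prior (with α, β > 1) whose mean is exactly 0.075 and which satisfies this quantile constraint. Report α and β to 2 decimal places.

α ≈ 1.66, β ≈ 20.49

With mean 0.075 fixed, write α = 0.075s, β = 0.925s where s = α+β.
Need P(θ < 0.007) = 0.025 under Beta(0.075s, 0.925s). Normal approximation: (q−m)/√(m(1−m)/s) ≈ z_{0.025} = -1.96, so s ≈ 0.075·0.925·(-1.96)²/(0.007−0.075)² = 57.6.
At s = 57.6: P(θ<0.007) ≈ 0.000. Adjusting to match 0.025 gives s ≈ 22.15.
So α = 0.075·22.15 ≈ 1.66, β = 0.925·22.15 ≈ 20.49.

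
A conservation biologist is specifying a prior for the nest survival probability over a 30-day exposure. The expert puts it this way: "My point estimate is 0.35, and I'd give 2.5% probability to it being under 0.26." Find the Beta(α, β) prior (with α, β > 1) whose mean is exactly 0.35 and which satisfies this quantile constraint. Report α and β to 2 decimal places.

With mean 0.35 fixed, write α = 0.35s, β = 0.65s where s = α+β.
Need P(θ < 0.26) = 0.025 under Beta(0.35s, 0.65s). Normal approximation: (q−m)/√(m(1−m)/s) ≈ z_{0.025} = -1.96, so s ≈ 0.35·0.65·(-1.96)²/(0.26−0.35)² = 107.9.
At s = 107.9: P(θ<0.26) ≈ 0.021. Adjusting to match 0.025 gives s ≈ 99.88.
So α = 0.35·99.88 ≈ 34.96, β = 0.65·99.88 ≈ 64.92.

α ≈ 34.96, β ≈ 64.92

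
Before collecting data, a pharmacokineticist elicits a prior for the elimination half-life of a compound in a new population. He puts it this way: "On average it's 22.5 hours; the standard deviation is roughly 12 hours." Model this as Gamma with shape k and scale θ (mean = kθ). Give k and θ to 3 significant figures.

k ≈ 3.52, θ ≈ 6.4

For Gamma(k, scale θ): mean = kθ, variance = kθ², so CV = 1/√k.
CV = SD/mean = 12/22.5 = 0.5333, hence k = 1/CV² = 3.52.
Then θ = mean/k = 22.5/3.52 = 6.4.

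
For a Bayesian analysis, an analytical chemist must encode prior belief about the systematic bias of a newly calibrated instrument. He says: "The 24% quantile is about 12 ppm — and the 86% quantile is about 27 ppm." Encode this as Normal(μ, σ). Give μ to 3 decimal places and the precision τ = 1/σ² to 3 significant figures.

μ = 17.930, τ = 0.0142

For Normal(μ,σ), the p-quantile is μ + z_p·σ. Here z_{0.24} = -0.7063, z_{0.86} = 1.08.
So 12 = μ − 0.7063σ and 27 = μ + 1.08σ.
Subtracting: σ = (27 − 12)/(1.08 − (-0.7063)) = 8.396.
Then μ = 12 − (-0.7063)·8.396 = 17.930.
Precision τ = 1/σ² = 1/8.396² = 0.0142.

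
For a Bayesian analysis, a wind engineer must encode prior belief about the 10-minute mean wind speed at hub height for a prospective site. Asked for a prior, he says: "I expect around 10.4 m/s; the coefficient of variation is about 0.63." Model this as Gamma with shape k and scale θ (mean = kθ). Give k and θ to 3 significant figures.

For Gamma(k, scale θ): mean = kθ, variance = kθ², so CV = 1/√k.
CV = 0.63, hence k = 1/CV² = 2.52.
Then θ = mean/k = 10.4/2.52 = 4.13.

k ≈ 2.52, θ ≈ 4.13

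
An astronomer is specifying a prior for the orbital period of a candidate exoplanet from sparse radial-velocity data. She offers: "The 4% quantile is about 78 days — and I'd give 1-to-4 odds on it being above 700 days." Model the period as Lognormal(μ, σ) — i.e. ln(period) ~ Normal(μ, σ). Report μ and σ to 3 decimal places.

μ ≈ 5.839, σ ≈ 0.846

If T ~ Lognormal(μ,σ) then ln T ~ Normal(μ,σ), so the p-quantile of ln T is μ + z_p·σ.
ln(78) = 4.357 and ln(700) = 6.551; z_{0.04} = -1.751, z_{0.8} = 0.8416.
σ = (6.551 − 4.357)/(0.8416 − (-1.751)) = 0.846.
μ = 4.357 − (-1.751)·0.846 = 5.839.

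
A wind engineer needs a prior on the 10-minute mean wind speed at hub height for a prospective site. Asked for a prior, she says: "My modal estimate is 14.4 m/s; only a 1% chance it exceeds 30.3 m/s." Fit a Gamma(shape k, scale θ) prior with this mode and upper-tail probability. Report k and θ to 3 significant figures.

Gamma(k,θ) with k>1 has mode (k−1)θ, so θ = 14.4/(k−1).
Need P(X < 30.3) = 0.99 with θ tied to k this way. Start at k = 2, θ = 14.4: P(X<30.3) ≈ 0.621.
Too low — raise k to concentrate. Iterating converges to k ≈ 9.79.
Then θ = 14.4/(9.79−1) ≈ 1.64.

k ≈ 9.79, θ ≈ 1.64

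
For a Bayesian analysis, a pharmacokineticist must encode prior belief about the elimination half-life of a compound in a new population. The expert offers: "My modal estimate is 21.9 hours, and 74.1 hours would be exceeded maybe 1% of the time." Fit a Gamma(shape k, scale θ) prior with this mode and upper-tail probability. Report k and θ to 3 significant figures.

Gamma(k,θ) with k>1 has mode (k−1)θ, so θ = 21.9/(k−1).
Need P(X < 74.1) = 0.99 with θ tied to k this way. Start at k = 2, θ = 21.9: P(X<74.1) ≈ 0.851.
Too low — raise k to concentrate. Iterating converges to k ≈ 3.94.
Then θ = 21.9/(3.94−1) ≈ 7.45.

k ≈ 3.94, θ ≈ 7.45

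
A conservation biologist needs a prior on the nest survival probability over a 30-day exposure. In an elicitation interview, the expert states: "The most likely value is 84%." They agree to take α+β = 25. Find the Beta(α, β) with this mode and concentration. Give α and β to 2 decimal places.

For α,β > 1 the Beta mode is (α−1)/(α+β−2). With α+β = 25, the mode is (α−1)/23.
Set (α−1)/23 = 0.84 → α = 1 + 0.84·23 = 20.32.
β = 25 − α = 4.68.

α = 20.32, β = 4.68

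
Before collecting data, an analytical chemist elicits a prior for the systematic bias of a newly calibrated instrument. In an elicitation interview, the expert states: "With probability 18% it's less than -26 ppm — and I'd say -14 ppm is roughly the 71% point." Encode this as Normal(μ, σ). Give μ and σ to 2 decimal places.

The p-quantile of Normal(μ,σ) is μ + z_p·σ, with z_{0.18} = -0.9154 and z_{0.71} = 0.5534.
Eliminate σ: μ = (z₂·x₁ − z₁·x₂)/(z₂ − z₁) = (0.5534·-26 − (-0.9154)·-14)/1.469 = -18.52.
Then σ = (x₂ − x₁)/(z₂ − z₁) = (-14 − -26)/1.469 = 8.17.

μ = -18.52, σ = 8.17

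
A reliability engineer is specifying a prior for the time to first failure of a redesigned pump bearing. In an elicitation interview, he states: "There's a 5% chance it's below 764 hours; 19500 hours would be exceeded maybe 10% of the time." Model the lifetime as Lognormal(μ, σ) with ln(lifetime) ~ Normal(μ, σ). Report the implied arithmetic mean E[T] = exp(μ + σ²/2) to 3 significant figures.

If T ~ Lognormal(μ,σ) then ln T ~ Normal(μ,σ), so the p-quantile of ln T is μ + z_p·σ.
ln(764) = 6.639 and ln(19500) = 9.878; z_{0.05} = -1.645, z_{0.9} = 1.282.
σ = (9.878 − 6.639)/(1.282 − (-1.645)) = 1.107.
μ = 6.639 − (-1.645)·1.107 = 8.459.
E[T] = exp(μ + σ²/2) = exp(8.459 + 0.6128) = 8710 hours.

E[T] ≈ 8710 hours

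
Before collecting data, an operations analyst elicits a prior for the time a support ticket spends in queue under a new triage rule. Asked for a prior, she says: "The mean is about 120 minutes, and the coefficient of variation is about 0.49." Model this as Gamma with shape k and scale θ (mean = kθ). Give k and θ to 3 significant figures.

For Gamma(k, scale θ): mean = kθ, variance = kθ², so CV = 1/√k.
CV = 0.49, hence k = 1/CV² = 4.16.
Then θ = mean/k = 120/4.16 = 28.8.

k ≈ 4.16, θ ≈ 28.8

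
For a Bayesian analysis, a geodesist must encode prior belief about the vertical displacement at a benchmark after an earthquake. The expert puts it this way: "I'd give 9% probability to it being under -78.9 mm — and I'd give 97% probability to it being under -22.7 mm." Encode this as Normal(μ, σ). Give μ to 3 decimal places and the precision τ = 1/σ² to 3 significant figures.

The p-quantile of Normal(μ,σ) is μ + z_p·σ, with z_{0.09} = -1.341 and z_{0.97} = 1.881.
Eliminate σ: μ = (z₂·x₁ − z₁·x₂)/(z₂ − z₁) = (1.881·-78.9 − (-1.341)·-22.7)/3.222 = -55.510.
Then σ = (x₂ − x₁)/(z₂ − z₁) = (-22.7 − -78.9)/3.222 = 17.445.
Precision τ = 1/σ² = 1/17.45² = 0.00329.

μ = -55.510, τ = 0.00329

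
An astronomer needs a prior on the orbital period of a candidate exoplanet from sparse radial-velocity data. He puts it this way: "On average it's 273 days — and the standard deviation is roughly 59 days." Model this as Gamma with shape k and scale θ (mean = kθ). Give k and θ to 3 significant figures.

For Gamma(k, scale θ): mean = kθ, variance = kθ², so CV = 1/√k.
CV = SD/mean = 59/273 = 0.2161, hence k = 1/CV² = 21.4.
Then θ = mean/k = 273/21.4 = 12.8.

k ≈ 21.4, θ ≈ 12.8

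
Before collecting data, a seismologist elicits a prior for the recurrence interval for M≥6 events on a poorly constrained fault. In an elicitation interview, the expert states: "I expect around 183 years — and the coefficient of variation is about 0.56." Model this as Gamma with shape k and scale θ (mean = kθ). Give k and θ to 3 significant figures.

k ≈ 3.19, θ ≈ 57.4

For Gamma(k, scale θ): mean = kθ, variance = kθ², so CV = 1/√k.
CV = 0.56, hence k = 1/CV² = 3.19.
Then θ = mean/k = 183/3.19 = 57.4.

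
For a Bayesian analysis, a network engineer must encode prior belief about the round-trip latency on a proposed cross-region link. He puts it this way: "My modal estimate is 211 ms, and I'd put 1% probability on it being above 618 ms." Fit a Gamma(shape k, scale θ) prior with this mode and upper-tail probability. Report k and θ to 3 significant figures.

k ≈ 4.92, θ ≈ 53.8

Gamma(k,θ) with k>1 has mode (k−1)θ, so θ = 211/(k−1).
Need P(X < 618) = 0.99 with θ tied to k this way. Start at k = 2, θ = 211: P(X<618) ≈ 0.790.
Too low — raise k to concentrate. Iterating converges to k ≈ 4.92.
Then θ = 211/(4.92−1) ≈ 53.8.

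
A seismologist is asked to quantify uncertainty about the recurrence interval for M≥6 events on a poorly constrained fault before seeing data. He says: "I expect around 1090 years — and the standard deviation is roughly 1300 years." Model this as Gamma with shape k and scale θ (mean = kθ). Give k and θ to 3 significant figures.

k ≈ 0.703, θ ≈ 1550

For Gamma(k, scale θ): mean = kθ, variance = kθ², so CV = 1/√k.
CV = SD/mean = 1300/1090 = 1.193, hence k = 1/CV² = 0.703.
Then θ = mean/k = 1090/0.703 = 1550.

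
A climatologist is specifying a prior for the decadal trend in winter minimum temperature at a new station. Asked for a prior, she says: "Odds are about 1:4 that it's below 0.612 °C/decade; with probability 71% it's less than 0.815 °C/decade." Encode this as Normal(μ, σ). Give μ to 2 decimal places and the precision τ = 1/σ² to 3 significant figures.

μ = 0.73, τ = 47.2

For Normal(μ,σ), the p-quantile is μ + z_p·σ. Here z_{0.2} = -0.8416, z_{0.71} = 0.5534.
So 0.612 = μ − 0.8416σ and 0.815 = μ + 0.5534σ.
Subtracting: σ = (0.815 − 0.612)/(0.5534 − (-0.8416)) = 0.15.
Then μ = 0.612 − (-0.8416)·0.15 = 0.73.
Precision τ = 1/σ² = 1/0.1455² = 47.2.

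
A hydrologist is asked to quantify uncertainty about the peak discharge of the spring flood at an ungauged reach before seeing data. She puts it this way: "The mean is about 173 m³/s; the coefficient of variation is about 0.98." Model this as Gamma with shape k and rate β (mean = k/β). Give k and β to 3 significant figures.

For Gamma(k, rate β): mean = k/β, variance = k/β², so CV = 1/√k.
CV = 0.98, hence k = 1/CV² = 1.04.
Then β = k/mean = 1.04/173 = 0.00602.

k ≈ 1.04, β ≈ 0.00602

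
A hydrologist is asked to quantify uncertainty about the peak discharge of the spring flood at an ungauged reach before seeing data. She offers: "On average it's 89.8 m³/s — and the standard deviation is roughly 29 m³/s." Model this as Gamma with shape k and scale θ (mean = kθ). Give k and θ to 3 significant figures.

k ≈ 9.59, θ ≈ 9.37

For Gamma(k, scale θ): mean = kθ, variance = kθ², so CV = 1/√k.
CV = SD/mean = 29/89.8 = 0.3229, hence k = 1/CV² = 9.59.
Then θ = mean/k = 89.8/9.59 = 9.37.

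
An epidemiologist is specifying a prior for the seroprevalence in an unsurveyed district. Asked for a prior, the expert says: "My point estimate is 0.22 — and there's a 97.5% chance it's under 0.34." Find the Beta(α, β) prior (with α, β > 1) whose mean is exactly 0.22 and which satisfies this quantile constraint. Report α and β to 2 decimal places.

With mean 0.22 fixed, write α = 0.22s, β = 0.78s where s = α+β.
Need P(θ < 0.34) = 0.975 under Beta(0.22s, 0.78s). Normal approximation: (q−m)/√(m(1−m)/s) ≈ z_{0.975} = 1.96, so s ≈ 0.22·0.78·(1.96)²/(0.34−0.22)² = 45.8.
At s = 45.8: P(θ<0.34) ≈ 0.967. Adjusting to match 0.975 gives s ≈ 52.75.
So α = 0.22·52.75 ≈ 11.60, β = 0.78·52.75 ≈ 41.14.

α ≈ 11.60, β ≈ 41.14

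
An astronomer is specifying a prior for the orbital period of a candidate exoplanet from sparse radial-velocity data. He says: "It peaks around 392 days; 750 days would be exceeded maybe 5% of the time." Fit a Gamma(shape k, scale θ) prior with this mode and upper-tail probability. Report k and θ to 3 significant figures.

Gamma(k,θ) with k>1 has mode (k−1)θ, so θ = 392/(k−1).
Need P(X < 750) = 0.95 with θ tied to k this way. Start at k = 2, θ = 392: P(X<750) ≈ 0.570.
Too low — raise k to concentrate. Iterating converges to k ≈ 7.6.
Then θ = 392/(7.6−1) ≈ 59.4.

k ≈ 7.6, θ ≈ 59.4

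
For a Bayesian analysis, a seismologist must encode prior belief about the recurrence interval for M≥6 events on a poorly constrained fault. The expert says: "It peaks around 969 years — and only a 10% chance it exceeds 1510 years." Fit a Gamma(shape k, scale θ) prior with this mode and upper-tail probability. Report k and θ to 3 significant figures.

Gamma(k,θ) with k>1 has mode (k−1)θ, so θ = 969/(k−1).
Need P(X < 1510) = 0.9 with θ tied to k this way. Start at k = 2, θ = 969: P(X<1510) ≈ 0.461.
Too low — raise k to concentrate. Iterating converges to k ≈ 10.5.
Then θ = 969/(10.5−1) ≈ 102.

k ≈ 10.5, θ ≈ 102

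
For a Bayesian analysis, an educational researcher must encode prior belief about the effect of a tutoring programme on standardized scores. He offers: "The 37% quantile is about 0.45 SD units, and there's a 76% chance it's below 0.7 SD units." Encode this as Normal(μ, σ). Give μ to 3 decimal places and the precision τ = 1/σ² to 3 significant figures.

For Normal(μ,σ), the p-quantile is μ + z_p·σ. Here z_{0.37} = -0.3319, z_{0.76} = 0.7063.
So 0.45 = μ − 0.3319σ and 0.7 = μ + 0.7063σ.
Subtracting: σ = (0.7 − 0.45)/(0.7063 − (-0.3319)) = 0.241.
Then μ = 0.45 − (-0.3319)·0.241 = 0.530.
Precision τ = 1/σ² = 1/0.2408² = 17.2.

μ = 0.530, τ = 17.2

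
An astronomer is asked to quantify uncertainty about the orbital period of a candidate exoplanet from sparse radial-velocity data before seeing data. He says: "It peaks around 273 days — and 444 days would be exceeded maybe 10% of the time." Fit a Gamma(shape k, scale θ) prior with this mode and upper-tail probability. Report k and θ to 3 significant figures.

k ≈ 8.96, θ ≈ 34.3

Gamma(k,θ) with k>1 has mode (k−1)θ, so θ = 273/(k−1).
Need P(X < 444) = 0.9 with θ tied to k this way. Start at k = 2, θ = 273: P(X<444) ≈ 0.484.
Too low — raise k to concentrate. Iterating converges to k ≈ 8.96.
Then θ = 273/(8.96−1) ≈ 34.3.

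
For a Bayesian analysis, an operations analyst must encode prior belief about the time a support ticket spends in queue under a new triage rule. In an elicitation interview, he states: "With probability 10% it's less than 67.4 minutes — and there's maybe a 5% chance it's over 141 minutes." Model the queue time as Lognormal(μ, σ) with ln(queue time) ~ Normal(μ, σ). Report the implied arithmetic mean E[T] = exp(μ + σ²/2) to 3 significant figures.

If T ~ Lognormal(μ,σ) then ln T ~ Normal(μ,σ), so the p-quantile of ln T is μ + z_p·σ.
ln(67.4) = 4.211 and ln(141) = 4.949; z_{0.1} = -1.282, z_{0.95} = 1.645.
σ = (4.949 − 4.211)/(1.645 − (-1.282)) = 0.252.
μ = 4.211 − (-1.282)·0.252 = 4.534.
E[T] = exp(μ + σ²/2) = exp(4.534 + 0.0318) = 96.1 minutes.

E[T] ≈ 96.1 minutes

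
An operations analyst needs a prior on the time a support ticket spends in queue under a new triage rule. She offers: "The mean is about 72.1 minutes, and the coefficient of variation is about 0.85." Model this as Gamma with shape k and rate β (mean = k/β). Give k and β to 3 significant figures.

For Gamma(k, rate β): mean = k/β, variance = k/β², so CV = 1/√k.
CV = 0.85, hence k = 1/CV² = 1.38.
Then β = k/mean = 1.38/72.1 = 0.0192.

k ≈ 1.38, β ≈ 0.0192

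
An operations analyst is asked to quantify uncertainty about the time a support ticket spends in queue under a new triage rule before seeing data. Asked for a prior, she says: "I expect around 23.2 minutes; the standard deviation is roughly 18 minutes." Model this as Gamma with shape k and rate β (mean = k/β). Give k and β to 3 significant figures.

For Gamma(k, rate β): mean = k/β, variance = k/β², so CV = 1/√k.
CV = SD/mean = 18/23.2 = 0.7759, hence k = 1/CV² = 1.66.
Then β = k/mean = 1.66/23.2 = 0.0716.

k ≈ 1.66, β ≈ 0.0716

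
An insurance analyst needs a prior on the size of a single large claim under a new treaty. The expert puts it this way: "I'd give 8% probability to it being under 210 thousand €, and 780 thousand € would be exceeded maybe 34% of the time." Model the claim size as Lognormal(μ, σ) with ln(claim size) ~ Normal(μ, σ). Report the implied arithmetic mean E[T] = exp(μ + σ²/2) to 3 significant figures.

If T ~ Lognormal(μ,σ) then ln T ~ Normal(μ,σ), so the p-quantile of ln T is μ + z_p·σ.
ln(210) = 5.347 and ln(780) = 6.659; z_{0.08} = -1.405, z_{0.66} = 0.4125.
σ = (6.659 − 5.347)/(0.4125 − (-1.405)) = 0.722.
μ = 5.347 − (-1.405)·0.722 = 6.362.
E[T] = exp(μ + σ²/2) = exp(6.362 + 0.2606) = 752 thousand €.

E[T] ≈ 752 thousand €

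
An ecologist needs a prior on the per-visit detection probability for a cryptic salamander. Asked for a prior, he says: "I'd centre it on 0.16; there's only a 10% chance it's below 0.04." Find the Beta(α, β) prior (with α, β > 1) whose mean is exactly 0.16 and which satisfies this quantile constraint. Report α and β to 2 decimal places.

α ≈ 1.68, β ≈ 8.82

With mean 0.16 fixed, write α = 0.16s, β = 0.84s where s = α+β.
Need P(θ < 0.04) = 0.1 under Beta(0.16s, 0.84s). Normal approximation: (q−m)/√(m(1−m)/s) ≈ z_{0.1} = -1.28, so s ≈ 0.16·0.84·(-1.28)²/(0.04−0.16)² = 15.3.
At s = 15.3: P(θ<0.04) ≈ 0.051. Adjusting to match 0.1 gives s ≈ 10.50.
So α = 0.16·10.50 ≈ 1.68, β = 0.84·10.50 ≈ 8.82.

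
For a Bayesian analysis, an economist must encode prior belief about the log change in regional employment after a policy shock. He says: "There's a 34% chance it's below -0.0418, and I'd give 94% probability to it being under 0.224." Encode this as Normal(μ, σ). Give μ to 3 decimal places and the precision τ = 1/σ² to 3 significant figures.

The p-quantile of Normal(μ,σ) is μ + z_p·σ, with z_{0.34} = -0.4125 and z_{0.94} = 1.555.
Eliminate σ: μ = (z₂·x₁ − z₁·x₂)/(z₂ − z₁) = (1.555·-0.0418 − (-0.4125)·0.224)/1.967 = 0.014.
Then σ = (x₂ − x₁)/(z₂ − z₁) = (0.224 − -0.0418)/1.967 = 0.135.
Precision τ = 1/σ² = 1/0.1351² = 54.8.

μ = 0.014, τ = 54.8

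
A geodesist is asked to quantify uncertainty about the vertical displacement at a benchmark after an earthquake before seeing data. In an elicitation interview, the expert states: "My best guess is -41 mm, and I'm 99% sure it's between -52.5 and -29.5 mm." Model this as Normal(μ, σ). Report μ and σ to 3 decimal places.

μ = -41.000, σ = 4.465

A symmetric 99% interval runs μ ± z·σ with z = 2.576.
Half-width = 11.5, so σ = 11.5/2.576 = 4.465.
μ is the stated best guess, -41.000.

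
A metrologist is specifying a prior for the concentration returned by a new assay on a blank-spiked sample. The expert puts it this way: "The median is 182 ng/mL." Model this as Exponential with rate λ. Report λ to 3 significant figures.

λ ≈ 0.00381

Exponential median = ln 2 / λ, so λ = ln 2 / 182.0 = 0.00381.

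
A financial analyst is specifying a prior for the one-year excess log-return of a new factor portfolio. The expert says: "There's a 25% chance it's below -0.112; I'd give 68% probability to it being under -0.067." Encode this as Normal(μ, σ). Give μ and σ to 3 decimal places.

For Normal(μ,σ), the p-quantile is μ + z_p·σ. Here z_{0.25} = -0.6745, z_{0.68} = 0.4677.
So -0.112 = μ − 0.6745σ and -0.067 = μ + 0.4677σ.
Subtracting: σ = (-0.067 − -0.112)/(0.4677 − (-0.6745)) = 0.039.
Then μ = -0.112 − (-0.6745)·0.039 = -0.085.

μ = -0.085, σ = 0.039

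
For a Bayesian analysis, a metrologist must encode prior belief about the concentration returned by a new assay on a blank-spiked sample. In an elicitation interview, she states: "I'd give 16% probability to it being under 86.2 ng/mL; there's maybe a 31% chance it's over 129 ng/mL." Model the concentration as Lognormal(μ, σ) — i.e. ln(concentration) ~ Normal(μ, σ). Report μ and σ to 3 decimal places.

μ ≈ 4.726, σ ≈ 0.271

If T ~ Lognormal(μ,σ) then ln T ~ Normal(μ,σ), so the p-quantile of ln T is μ + z_p·σ.
ln(86.2) = 4.457 and ln(129) = 4.86; z_{0.16} = -0.9945, z_{0.69} = 0.4959.
σ = (4.86 − 4.457)/(0.4959 − (-0.9945)) = 0.271.
μ = 4.457 − (-0.9945)·0.271 = 4.726.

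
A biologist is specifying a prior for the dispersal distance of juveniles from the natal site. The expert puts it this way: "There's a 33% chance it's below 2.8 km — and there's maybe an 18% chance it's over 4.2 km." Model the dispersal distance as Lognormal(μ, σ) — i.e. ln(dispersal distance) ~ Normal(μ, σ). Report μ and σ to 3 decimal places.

If T ~ Lognormal(μ,σ) then ln T ~ Normal(μ,σ), so the p-quantile of ln T is μ + z_p·σ.
ln(2.8) = 1.03 and ln(4.2) = 1.435; z_{0.33} = -0.4399, z_{0.82} = 0.9154.
σ = (1.435 − 1.03)/(0.9154 − (-0.4399)) = 0.299.
μ = 1.03 − (-0.4399)·0.299 = 1.161.

μ ≈ 1.161, σ ≈ 0.299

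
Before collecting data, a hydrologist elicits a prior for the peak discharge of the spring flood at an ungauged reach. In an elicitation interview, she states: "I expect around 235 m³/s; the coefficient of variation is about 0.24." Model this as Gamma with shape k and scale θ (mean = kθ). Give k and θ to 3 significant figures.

For Gamma(k, scale θ): mean = kθ, variance = kθ², so CV = 1/√k.
CV = 0.24, hence k = 1/CV² = 17.4.
Then θ = mean/k = 235/17.4 = 13.5.

k ≈ 17.4, θ ≈ 13.5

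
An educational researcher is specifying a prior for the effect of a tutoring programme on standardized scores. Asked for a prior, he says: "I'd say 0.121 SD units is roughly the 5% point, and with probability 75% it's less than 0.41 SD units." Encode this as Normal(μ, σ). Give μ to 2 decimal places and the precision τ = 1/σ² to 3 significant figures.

μ = 0.33, τ = 64.4

The p-quantile of Normal(μ,σ) is μ + z_p·σ, with z_{0.05} = -1.645 and z_{0.75} = 0.6745.
Eliminate σ: μ = (z₂·x₁ − z₁·x₂)/(z₂ − z₁) = (0.6745·0.121 − (-1.645)·0.41)/2.319 = 0.33.
Then σ = (x₂ − x₁)/(z₂ − z₁) = (0.41 − 0.121)/2.319 = 0.12.
Precision τ = 1/σ² = 1/0.1246² = 64.4.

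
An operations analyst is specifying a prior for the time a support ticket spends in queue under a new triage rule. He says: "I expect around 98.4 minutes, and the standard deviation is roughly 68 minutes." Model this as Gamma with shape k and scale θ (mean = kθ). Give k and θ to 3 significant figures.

k ≈ 2.09, θ ≈ 47

For Gamma(k, scale θ): mean = kθ, variance = kθ², so CV = 1/√k.
CV = SD/mean = 68/98.4 = 0.6911, hence k = 1/CV² = 2.09.
Then θ = mean/k = 98.4/2.09 = 47.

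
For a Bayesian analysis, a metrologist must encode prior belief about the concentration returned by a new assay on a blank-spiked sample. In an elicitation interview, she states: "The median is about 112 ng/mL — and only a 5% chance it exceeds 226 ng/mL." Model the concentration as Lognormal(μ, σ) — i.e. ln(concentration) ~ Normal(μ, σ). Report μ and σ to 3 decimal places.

μ ≈ 4.718, σ ≈ 0.427

If T ~ Lognormal(μ,σ) then ln T ~ Normal(μ,σ), so the p-quantile of ln T is μ + z_p·σ.
ln(112) = 4.718 and ln(226) = 5.421; z_{0.5} = 0, z_{0.95} = 1.645.
σ = (5.421 − 4.718)/(1.645 − (0)) = 0.427.
μ = 4.718 − (0)·0.427 = 4.718.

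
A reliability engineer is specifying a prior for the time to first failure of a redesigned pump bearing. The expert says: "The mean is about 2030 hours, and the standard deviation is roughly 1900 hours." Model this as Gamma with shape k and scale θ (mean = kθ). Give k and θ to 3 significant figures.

For Gamma(k, scale θ): mean = kθ, variance = kθ², so CV = 1/√k.
CV = SD/mean = 1900/2030 = 0.936, hence k = 1/CV² = 1.14.
Then θ = mean/k = 2030/1.14 = 1780.

k ≈ 1.14, θ ≈ 1780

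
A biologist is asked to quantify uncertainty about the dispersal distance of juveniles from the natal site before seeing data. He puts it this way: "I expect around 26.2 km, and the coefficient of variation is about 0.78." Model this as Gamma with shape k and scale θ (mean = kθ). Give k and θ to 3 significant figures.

k ≈ 1.64, θ ≈ 15.9

For Gamma(k, scale θ): mean = kθ, variance = kθ², so CV = 1/√k.
CV = 0.78, hence k = 1/CV² = 1.64.
Then θ = mean/k = 26.2/1.64 = 15.9.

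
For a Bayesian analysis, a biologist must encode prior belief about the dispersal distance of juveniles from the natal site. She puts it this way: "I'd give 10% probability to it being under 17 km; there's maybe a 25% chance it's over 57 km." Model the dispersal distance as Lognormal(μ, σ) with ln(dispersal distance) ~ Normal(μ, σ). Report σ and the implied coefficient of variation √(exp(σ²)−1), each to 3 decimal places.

If T ~ Lognormal(μ,σ) then ln T ~ Normal(μ,σ), so the p-quantile of ln T is μ + z_p·σ.
ln(17) = 2.833 and ln(57) = 4.043; z_{0.1} = -1.282, z_{0.75} = 0.6745.
σ = (4.043 − 2.833)/(0.6745 − (-1.282)) = 0.619.
μ = 2.833 − (-1.282)·0.619 = 3.626.
CV = √(exp(σ²)−1) = √(exp(0.3826)−1) = 0.683.

σ ≈ 0.619, CV ≈ 0.683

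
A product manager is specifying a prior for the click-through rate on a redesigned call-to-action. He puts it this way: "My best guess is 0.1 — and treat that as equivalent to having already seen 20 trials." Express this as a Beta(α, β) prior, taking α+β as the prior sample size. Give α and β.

Under the effective-sample-size interpretation, Beta(α, β) has prior mean α/(α+β) and prior sample size α+β.
So α+β = 20 and α/(α+β) = 0.1, giving α = 0.1·20 = 2 and β = 20 − 2 = 18.

α = 2, β = 18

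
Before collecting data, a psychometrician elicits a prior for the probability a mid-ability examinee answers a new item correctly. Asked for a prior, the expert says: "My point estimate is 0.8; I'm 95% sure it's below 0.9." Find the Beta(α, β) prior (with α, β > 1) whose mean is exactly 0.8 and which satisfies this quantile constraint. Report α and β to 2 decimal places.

With mean 0.8 fixed, write α = 0.8s, β = 0.2s where s = α+β.
Need P(θ < 0.9) = 0.95 under Beta(0.8s, 0.2s). Normal approximation: (q−m)/√(m(1−m)/s) ≈ z_{0.95} = 1.64, so s ≈ 0.8·0.2·(1.64)²/(0.9−0.8)² = 43.3.
At s = 43.3: P(θ<0.9) ≈ 0.969. Adjusting to match 0.95 gives s ≈ 34.32.
So α = 0.8·34.32 ≈ 27.45, β = 0.2·34.32 ≈ 6.86.

α ≈ 27.45, β ≈ 6.86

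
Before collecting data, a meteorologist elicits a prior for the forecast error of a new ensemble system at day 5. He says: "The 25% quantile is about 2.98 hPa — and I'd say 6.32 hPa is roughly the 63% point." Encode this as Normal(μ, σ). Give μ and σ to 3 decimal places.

μ = 5.219, σ = 3.319

For Normal(μ,σ), the p-quantile is μ + z_p·σ. Here z_{0.25} = -0.6745, z_{0.63} = 0.3319.
So 2.98 = μ − 0.6745σ and 6.32 = μ + 0.3319σ.
Subtracting: σ = (6.32 − 2.98)/(0.3319 − (-0.6745)) = 3.319.
Then μ = 2.98 − (-0.6745)·3.319 = 5.219.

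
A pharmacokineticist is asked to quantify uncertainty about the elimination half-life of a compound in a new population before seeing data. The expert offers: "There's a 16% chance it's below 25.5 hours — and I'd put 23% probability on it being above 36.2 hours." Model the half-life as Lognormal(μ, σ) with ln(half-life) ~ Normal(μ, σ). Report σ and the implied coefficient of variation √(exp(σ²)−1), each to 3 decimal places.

σ ≈ 0.202, CV ≈ 0.204

If T ~ Lognormal(μ,σ) then ln T ~ Normal(μ,σ), so the p-quantile of ln T is μ + z_p·σ.
ln(25.5) = 3.239 and ln(36.2) = 3.589; z_{0.16} = -0.9945, z_{0.77} = 0.7388.
σ = (3.589 − 3.239)/(0.7388 − (-0.9945)) = 0.202.
μ = 3.239 − (-0.9945)·0.202 = 3.440.
CV = √(exp(σ²)−1) = √(exp(0.0409)−1) = 0.204.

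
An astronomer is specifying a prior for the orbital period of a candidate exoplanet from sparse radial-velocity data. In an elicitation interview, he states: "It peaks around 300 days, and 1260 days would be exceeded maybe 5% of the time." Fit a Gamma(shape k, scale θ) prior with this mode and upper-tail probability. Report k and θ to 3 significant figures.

k ≈ 2.21, θ ≈ 248

Gamma(k,θ) with k>1 has mode (k−1)θ, so θ = 300/(k−1).
Need P(X < 1260) = 0.95 with θ tied to k this way. Start at k = 2, θ = 300: P(X<1260) ≈ 0.922.
Too low — raise k to concentrate. Iterating converges to k ≈ 2.21.
Then θ = 300/(2.21−1) ≈ 248.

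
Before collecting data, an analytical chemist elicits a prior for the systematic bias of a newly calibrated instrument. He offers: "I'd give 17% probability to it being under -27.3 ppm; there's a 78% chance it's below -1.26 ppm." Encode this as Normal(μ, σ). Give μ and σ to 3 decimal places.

μ = -12.908, σ = 15.084

For Normal(μ,σ), the p-quantile is μ + z_p·σ. Here z_{0.17} = -0.9542, z_{0.78} = 0.7722.
So -27.3 = μ − 0.9542σ and -1.26 = μ + 0.7722σ.
Subtracting: σ = (-1.26 − -27.3)/(0.7722 − (-0.9542)) = 15.084.
Then μ = -27.3 − (-0.9542)·15.084 = -12.908.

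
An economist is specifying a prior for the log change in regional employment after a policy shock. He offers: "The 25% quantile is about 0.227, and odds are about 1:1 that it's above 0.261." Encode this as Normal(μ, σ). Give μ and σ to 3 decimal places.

μ = 0.261, σ = 0.050

The p-quantile of Normal(μ,σ) is μ + z_p·σ, with z_{0.25} = -0.6745 and z_{0.5} = 0.
Eliminate σ: μ = (z₂·x₁ − z₁·x₂)/(z₂ − z₁) = (0·0.227 − (-0.6745)·0.261)/0.6745 = 0.261.
Then σ = (x₂ − x₁)/(z₂ − z₁) = (0.261 − 0.227)/0.6745 = 0.050.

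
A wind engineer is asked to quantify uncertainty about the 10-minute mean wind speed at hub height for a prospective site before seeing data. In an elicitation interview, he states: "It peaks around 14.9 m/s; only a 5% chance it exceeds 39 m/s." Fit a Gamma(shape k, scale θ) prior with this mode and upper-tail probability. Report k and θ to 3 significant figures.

k ≈ 3.92, θ ≈ 5.11

Gamma(k,θ) with k>1 has mode (k−1)θ, so θ = 14.9/(k−1).
Need P(X < 39) = 0.95 with θ tied to k this way. Start at k = 2, θ = 14.9: P(X<39) ≈ 0.736.
Too low — raise k to concentrate. Iterating converges to k ≈ 3.92.
Then θ = 14.9/(3.92−1) ≈ 5.11.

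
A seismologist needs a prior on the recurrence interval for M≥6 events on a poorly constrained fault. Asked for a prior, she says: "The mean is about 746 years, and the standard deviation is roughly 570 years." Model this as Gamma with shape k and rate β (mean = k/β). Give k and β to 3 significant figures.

For Gamma(k, rate β): mean = k/β, variance = k/β², so CV = 1/√k.
CV = SD/mean = 570/746 = 0.7641, hence k = 1/CV² = 1.71.
Then β = k/mean = 1.71/746 = 0.0023.

k ≈ 1.71, β ≈ 0.0023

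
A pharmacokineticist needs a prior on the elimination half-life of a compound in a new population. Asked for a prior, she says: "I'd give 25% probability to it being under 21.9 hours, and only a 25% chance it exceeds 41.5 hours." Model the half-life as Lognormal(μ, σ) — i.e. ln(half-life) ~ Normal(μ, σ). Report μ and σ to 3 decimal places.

If T ~ Lognormal(μ,σ) then ln T ~ Normal(μ,σ), so the p-quantile of ln T is μ + z_p·σ.
ln(21.9) = 3.086 and ln(41.5) = 3.726; z_{0.25} = -0.6745, z_{0.75} = 0.6745.
σ = (3.726 − 3.086)/(0.6745 − (-0.6745)) = 0.474.
μ = 3.086 − (-0.6745)·0.474 = 3.406.

μ ≈ 3.406, σ ≈ 0.474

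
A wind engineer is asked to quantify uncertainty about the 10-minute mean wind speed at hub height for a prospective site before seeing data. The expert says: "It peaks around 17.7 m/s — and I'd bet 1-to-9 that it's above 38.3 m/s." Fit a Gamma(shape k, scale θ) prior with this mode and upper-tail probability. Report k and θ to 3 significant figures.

k ≈ 4.23, θ ≈ 5.49

Gamma(k,θ) with k>1 has mode (k−1)θ, so θ = 17.7/(k−1).
Need P(X < 38.3) = 0.9 with θ tied to k this way. Start at k = 2, θ = 17.7: P(X<38.3) ≈ 0.637.
Too low — raise k to concentrate. Iterating converges to k ≈ 4.23.
Then θ = 17.7/(4.23−1) ≈ 5.49.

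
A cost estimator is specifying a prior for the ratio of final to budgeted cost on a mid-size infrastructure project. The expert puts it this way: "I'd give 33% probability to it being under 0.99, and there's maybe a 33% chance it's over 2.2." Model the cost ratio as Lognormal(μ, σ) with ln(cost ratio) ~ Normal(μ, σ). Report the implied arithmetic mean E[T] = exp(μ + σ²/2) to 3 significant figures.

If T ~ Lognormal(μ,σ) then ln T ~ Normal(μ,σ), so the p-quantile of ln T is μ + z_p·σ.
ln(0.99) = -0.01005 and ln(2.2) = 0.7885; z_{0.33} = -0.4399, z_{0.67} = 0.4399.
σ = (0.7885 − -0.01005)/(0.4399 − (-0.4399)) = 0.908.
μ = -0.01005 − (-0.4399)·0.908 = 0.389.
E[T] = exp(μ + σ²/2) = exp(0.389 + 0.4118) = 2.23.

E[T] ≈ 2.23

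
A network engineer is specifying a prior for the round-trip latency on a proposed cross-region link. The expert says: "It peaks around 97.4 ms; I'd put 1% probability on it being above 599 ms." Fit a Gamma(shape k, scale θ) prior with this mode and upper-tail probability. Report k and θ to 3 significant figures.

k ≈ 2.11, θ ≈ 87.5

Gamma(k,θ) with k>1 has mode (k−1)θ, so θ = 97.4/(k−1).
Need P(X < 599) = 0.99 with θ tied to k this way. Start at k = 2, θ = 97.4: P(X<599) ≈ 0.985.
Too low — raise k to concentrate. Iterating converges to k ≈ 2.11.
Then θ = 97.4/(2.11−1) ≈ 87.5.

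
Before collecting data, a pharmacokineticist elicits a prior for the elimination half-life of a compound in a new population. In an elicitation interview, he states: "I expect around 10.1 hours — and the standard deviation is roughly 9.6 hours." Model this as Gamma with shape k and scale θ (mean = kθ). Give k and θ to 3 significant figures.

k ≈ 1.11, θ ≈ 9.12

For Gamma(k, scale θ): mean = kθ, variance = kθ², so CV = 1/√k.
CV = SD/mean = 9.6/10.1 = 0.9505, hence k = 1/CV² = 1.11.
Then θ = mean/k = 10.1/1.11 = 9.12.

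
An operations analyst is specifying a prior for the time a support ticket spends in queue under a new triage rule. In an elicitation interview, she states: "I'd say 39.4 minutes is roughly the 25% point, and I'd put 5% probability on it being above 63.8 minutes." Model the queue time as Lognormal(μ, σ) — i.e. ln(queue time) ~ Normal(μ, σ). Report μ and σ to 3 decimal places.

μ ≈ 3.814, σ ≈ 0.208

If T ~ Lognormal(μ,σ) then ln T ~ Normal(μ,σ), so the p-quantile of ln T is μ + z_p·σ.
ln(39.4) = 3.674 and ln(63.8) = 4.156; z_{0.25} = -0.6745, z_{0.95} = 1.645.
σ = (4.156 − 3.674)/(1.645 − (-0.6745)) = 0.208.
μ = 3.674 − (-0.6745)·0.208 = 3.814.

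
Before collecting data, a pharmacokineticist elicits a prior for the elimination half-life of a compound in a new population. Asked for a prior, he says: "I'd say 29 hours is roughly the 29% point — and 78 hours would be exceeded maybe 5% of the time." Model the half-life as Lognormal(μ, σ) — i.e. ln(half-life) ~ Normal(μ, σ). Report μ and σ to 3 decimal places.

If T ~ Lognormal(μ,σ) then ln T ~ Normal(μ,σ), so the p-quantile of ln T is μ + z_p·σ.
ln(29) = 3.367 and ln(78) = 4.357; z_{0.29} = -0.5534, z_{0.95} = 1.645.
σ = (4.357 − 3.367)/(1.645 − (-0.5534)) = 0.450.
μ = 3.367 − (-0.5534)·0.450 = 3.616.

μ ≈ 3.616, σ ≈ 0.450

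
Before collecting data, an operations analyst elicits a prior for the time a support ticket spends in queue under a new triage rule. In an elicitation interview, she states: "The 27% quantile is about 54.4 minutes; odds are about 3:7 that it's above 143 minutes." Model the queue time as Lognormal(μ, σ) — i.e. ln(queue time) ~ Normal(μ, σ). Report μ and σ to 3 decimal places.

μ ≈ 4.517, σ ≈ 0.850

If T ~ Lognormal(μ,σ) then ln T ~ Normal(μ,σ), so the p-quantile of ln T is μ + z_p·σ.
ln(54.4) = 3.996 and ln(143) = 4.963; z_{0.27} = -0.6128, z_{0.7} = 0.5244.
σ = (4.963 − 3.996)/(0.5244 − (-0.6128)) = 0.850.
μ = 3.996 − (-0.6128)·0.850 = 4.517.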